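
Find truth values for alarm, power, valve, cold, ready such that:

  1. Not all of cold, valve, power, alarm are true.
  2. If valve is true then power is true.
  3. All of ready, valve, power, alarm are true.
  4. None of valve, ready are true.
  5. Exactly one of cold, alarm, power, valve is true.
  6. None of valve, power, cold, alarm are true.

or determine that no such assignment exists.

Unsatisfiable — no assignment works.

Case alarm = True:
  Constraint (6) is violated (alarm=T) — contradiction.
Case alarm = False:
  Constraint (3) is violated (alarm=F) — contradiction.
Both cases fail — unsatisfiable.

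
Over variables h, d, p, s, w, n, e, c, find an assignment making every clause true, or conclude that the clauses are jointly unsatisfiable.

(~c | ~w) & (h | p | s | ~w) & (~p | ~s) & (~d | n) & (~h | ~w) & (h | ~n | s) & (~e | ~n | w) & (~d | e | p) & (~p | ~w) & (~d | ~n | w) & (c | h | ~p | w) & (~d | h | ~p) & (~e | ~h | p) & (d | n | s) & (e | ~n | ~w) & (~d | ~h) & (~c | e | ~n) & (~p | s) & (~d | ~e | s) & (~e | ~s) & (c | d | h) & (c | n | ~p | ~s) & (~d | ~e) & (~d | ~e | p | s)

h=T, d=F, p=F, s=T, w=F, n=T, e=F, c=F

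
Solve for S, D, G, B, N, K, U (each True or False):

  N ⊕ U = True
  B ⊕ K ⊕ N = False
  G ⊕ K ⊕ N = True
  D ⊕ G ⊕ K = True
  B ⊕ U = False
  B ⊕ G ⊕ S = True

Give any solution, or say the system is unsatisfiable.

S = False, D = True, G = True, B = False, N = True, K = True, U = False

N ⊕ U = T ⊕ F = True ✓
B ⊕ K ⊕ N = F ⊕ T ⊕ T = False ✓
G ⊕ K ⊕ N = T ⊕ T ⊕ T = True ✓
D ⊕ G ⊕ K = T ⊕ T ⊕ T = True ✓
B ⊕ U = F ⊕ F = False ✓
B ⊕ G ⊕ S = F ⊕ T ⊕ F = True ✓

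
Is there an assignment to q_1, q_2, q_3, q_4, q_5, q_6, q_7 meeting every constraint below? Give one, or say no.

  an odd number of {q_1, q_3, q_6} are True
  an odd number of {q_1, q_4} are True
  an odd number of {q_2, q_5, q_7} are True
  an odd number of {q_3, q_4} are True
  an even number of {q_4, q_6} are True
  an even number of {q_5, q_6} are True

q_1 = False, q_2 = True, q_3 = False, q_4 = True, q_5 = True, q_6 = True, q_7 = True

{q_1, q_3, q_6}: 1 true → odd ✓
{q_1, q_4}: 1 true → odd ✓
{q_2, q_5, q_7}: 3 true → odd ✓
{q_3, q_4}: 1 true → odd ✓
{q_4, q_6}: 2 true → even ✓
{q_5, q_6}: 2 true → even ✓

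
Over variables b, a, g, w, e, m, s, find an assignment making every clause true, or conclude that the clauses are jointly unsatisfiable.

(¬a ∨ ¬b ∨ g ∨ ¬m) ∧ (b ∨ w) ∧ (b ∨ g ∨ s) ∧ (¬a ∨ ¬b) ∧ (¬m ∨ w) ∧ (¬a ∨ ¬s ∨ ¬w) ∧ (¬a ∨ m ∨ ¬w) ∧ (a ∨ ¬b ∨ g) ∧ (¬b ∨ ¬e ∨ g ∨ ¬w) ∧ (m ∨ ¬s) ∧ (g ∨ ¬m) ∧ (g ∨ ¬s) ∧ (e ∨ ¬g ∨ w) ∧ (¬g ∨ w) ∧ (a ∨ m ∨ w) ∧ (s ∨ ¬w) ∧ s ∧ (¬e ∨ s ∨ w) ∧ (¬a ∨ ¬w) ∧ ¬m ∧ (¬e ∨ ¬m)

Case m = True:
  Clause (¬m) is falsified — contradiction.
Case m = False:
  (m ∨ ¬s) forces s = False.
  Clause (s) is falsified — contradiction.
Both cases fail, so the formula is unsatisfiable.

Unsatisfiable — no assignment works.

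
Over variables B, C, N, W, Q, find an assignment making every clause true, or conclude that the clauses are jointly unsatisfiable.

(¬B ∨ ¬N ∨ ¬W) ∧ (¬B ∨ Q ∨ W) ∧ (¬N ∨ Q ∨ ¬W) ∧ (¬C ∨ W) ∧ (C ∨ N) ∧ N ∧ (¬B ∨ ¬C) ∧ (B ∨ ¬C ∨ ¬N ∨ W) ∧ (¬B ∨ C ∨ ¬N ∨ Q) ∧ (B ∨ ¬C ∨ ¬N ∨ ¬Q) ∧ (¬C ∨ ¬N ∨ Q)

Unit clause (N) forces N = True.
Set B = False.
Set C = False.
Set W = False.
Set Q = False.
All clauses satisfied.

B=F; C=F; N=T; W=F; Q=F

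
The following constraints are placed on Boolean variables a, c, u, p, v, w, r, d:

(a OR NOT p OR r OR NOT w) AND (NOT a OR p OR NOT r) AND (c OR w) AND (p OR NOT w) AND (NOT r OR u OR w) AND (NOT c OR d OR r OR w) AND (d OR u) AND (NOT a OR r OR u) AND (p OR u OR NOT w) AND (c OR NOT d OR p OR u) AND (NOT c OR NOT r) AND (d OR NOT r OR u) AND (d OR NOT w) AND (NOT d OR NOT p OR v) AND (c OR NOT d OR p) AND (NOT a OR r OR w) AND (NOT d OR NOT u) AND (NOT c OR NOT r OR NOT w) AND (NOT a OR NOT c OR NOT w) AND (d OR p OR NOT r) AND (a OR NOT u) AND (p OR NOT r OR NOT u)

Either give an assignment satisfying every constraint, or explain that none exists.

a = False, c = True, u = False, p = False, v = True, w = False, r = False, d = True

Set a = False.
  then (a OR NOT u) forces u = False.
  then (d OR u) forces d = True.
Set c = True.
  then (NOT c OR NOT r) forces r = False.
Set p = False.
  then (p OR NOT w) forces w = False.
Set v = True.
All clauses satisfied.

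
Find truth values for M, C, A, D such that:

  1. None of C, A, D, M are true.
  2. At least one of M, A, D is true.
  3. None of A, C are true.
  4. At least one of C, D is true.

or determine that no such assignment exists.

Unsatisfiable — no assignment works.

Case D = True:
  Constraint (1) is violated (D=T) — contradiction.
Case D = False:
  (1) forces C = False.
  Constraint (4) is violated (C=F, D=F) — contradiction.
Both cases fail — unsatisfiable.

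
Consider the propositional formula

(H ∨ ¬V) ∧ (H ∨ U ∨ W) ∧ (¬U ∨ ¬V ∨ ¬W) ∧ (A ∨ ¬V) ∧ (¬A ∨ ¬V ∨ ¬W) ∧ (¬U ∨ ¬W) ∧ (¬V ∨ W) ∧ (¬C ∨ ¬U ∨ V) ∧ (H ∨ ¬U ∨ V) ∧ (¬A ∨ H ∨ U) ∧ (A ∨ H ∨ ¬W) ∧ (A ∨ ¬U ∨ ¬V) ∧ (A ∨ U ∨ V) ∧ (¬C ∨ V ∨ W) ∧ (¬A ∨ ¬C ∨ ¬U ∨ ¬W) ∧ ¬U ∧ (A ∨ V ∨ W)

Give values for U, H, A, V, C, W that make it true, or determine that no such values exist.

Unit clause (¬U) forces U = False.
Set H = True.
Try A = False:
  (A ∨ ¬V) forces V = False.
  clause (A ∨ U ∨ V) is falsified — backtrack.
So A = True.
Set V = False.
Set C = False.
Set W = True.
All clauses satisfied.

U = False; H = True; A = True; V = False; C = False; W = True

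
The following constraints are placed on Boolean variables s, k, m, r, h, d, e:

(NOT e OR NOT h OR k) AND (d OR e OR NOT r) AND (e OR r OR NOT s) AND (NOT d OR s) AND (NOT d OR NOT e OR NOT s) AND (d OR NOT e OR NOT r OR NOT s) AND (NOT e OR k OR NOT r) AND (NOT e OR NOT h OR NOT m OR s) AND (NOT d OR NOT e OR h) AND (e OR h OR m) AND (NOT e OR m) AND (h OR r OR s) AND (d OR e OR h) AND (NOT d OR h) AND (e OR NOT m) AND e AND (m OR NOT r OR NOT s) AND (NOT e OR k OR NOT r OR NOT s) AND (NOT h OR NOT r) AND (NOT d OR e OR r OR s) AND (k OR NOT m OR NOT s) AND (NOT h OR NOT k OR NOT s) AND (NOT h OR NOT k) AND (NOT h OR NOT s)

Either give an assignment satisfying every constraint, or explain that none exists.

s = True, k = True, m = True, r = False, h = False, d = False, e = True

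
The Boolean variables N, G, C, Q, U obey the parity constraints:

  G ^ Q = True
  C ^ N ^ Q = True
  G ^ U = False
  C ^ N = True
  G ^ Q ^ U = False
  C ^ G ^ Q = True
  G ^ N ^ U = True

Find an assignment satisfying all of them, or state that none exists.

N = True, G = True, C = False, Q = False, U = True

G ^ Q = T ^ F = True ✓
C ^ N ^ Q = F ^ T ^ F = True ✓
G ^ U = T ^ T = False ✓
C ^ N = F ^ T = True ✓
G ^ Q ^ U = T ^ F ^ T = False ✓
C ^ G ^ Q = F ^ T ^ F = True ✓
G ^ N ^ U = T ^ T ^ T = True ✓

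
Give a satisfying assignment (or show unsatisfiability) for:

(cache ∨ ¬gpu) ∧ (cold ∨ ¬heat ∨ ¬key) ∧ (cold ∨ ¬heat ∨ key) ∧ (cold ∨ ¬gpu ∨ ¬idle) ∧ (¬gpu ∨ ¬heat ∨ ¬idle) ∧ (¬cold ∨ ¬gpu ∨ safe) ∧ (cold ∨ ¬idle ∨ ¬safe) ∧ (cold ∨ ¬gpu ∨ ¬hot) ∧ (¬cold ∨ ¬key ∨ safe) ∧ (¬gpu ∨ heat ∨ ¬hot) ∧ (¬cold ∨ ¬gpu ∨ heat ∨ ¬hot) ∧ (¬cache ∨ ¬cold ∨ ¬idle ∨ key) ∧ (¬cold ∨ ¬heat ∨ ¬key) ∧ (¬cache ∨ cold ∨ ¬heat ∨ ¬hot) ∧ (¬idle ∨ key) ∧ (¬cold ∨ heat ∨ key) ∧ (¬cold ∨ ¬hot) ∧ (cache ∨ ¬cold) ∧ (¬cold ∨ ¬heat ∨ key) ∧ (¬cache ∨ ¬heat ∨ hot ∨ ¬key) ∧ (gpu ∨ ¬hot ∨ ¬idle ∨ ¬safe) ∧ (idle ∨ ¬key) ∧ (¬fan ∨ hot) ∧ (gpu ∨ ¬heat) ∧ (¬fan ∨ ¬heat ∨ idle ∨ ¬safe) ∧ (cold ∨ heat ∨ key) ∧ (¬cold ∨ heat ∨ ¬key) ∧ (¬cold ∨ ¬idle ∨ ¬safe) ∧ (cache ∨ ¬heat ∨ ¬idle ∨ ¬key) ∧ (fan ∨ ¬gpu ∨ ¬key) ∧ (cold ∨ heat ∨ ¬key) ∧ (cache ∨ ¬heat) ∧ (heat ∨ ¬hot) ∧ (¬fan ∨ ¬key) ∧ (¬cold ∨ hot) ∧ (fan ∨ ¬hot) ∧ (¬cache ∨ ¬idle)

Case cold = True:
  (¬cold ∨ ¬hot) forces hot = False.
  Clause (¬cold ∨ hot) is falsified — contradiction.
Case cold = False:
  If heat = True:
    (cold ∨ ¬heat ∨ ¬key) forces key = False.
    clause (cold ∨ ¬heat ∨ key) is falsified.
  If heat = False:
    (cold ∨ heat ∨ key) forces key = True.
    clause (cold ∨ heat ∨ ¬key) is falsified.
  Every sub-case reaches a contradiction.
Both cases fail, so the formula is unsatisfiable.

No satisfying assignment exists.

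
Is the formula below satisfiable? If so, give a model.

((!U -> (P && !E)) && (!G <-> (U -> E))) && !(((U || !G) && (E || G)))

P: True, G: False, U: False, E: False

  (!U -> (P && !E)) && (!G <-> (U -> E)) = True
    !U -> (P && !E) = True
      !U = True
      P && !E = True
        !E = True
    !G <-> (U -> E) = True
      !G = True
      U -> E = True
  !(((U || !G) && (E || G))) = True
    (U || !G) && (E || G) = False
      U || !G = True
        !G = True
      E || G = False
Both conjuncts True, so the formula holds.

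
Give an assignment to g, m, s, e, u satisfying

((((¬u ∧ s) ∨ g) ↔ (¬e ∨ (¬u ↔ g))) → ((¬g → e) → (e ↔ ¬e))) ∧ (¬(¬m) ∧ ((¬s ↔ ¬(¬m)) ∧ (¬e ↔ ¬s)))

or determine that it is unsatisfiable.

g = False; m = True; s = False; e = False; u = True

  (((¬u ∧ s) ∨ g) ↔ (¬e ∨ (¬u ↔ g))) → ((¬g → e) → (e ↔ ¬e)) = True
    ((¬u ∧ s) ∨ g) ↔ (¬e ∨ (¬u ↔ g)) = False
      (¬u ∧ s) ∨ g = False
        ¬u ∧ s = False
          ¬u = False
      ¬e ∨ (¬u ↔ g) = True
        ¬e = True
        ¬u ↔ g = True
          ¬u = False
    (¬g → e) → (e ↔ ¬e) = True
      ¬g → e = False
        ¬g = True
      e ↔ ¬e = False
        ¬e = True
  ¬(¬m) ∧ ((¬s ↔ ¬(¬m)) ∧ (¬e ↔ ¬s)) = True
    ¬(¬m) = True
      ¬m = False
    (¬s ↔ ¬(¬m)) ∧ (¬e ↔ ¬s) = True
      ¬s ↔ ¬(¬m) = True
        ¬s = True
        ¬(¬m) = True
          ¬m = False
      ¬e ↔ ¬s = True
        ¬e = True
        ¬s = True
Both conjuncts True, so the formula holds.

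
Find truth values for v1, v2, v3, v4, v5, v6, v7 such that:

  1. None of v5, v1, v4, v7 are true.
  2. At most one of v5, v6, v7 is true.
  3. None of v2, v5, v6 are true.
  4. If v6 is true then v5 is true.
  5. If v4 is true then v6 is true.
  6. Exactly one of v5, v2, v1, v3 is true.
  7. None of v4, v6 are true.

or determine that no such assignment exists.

v1: False, v2: False, v3: True, v4: False, v5: False, v6: False, v7: False

  (1) {v5, v1, v4, v7}: 0 true — none ✓
  (2) {v5, v6, v7}: 0 true — at most one ✓
  (3) {v2, v5, v6}: 0 true — none ✓
  (4) v6=F ⇒ v5: vacuous ✓
  (5) v4=F ⇒ v6: vacuous ✓
  (6) {v5, v2, v1, v3}: 1 true — exactly one ✓
  (7) {v4, v6}: 0 true — none ✓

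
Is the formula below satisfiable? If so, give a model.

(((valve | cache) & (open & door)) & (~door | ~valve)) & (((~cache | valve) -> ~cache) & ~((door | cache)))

No satisfying assignment exists.

Case door = True: the conjunct ~((door | cache)) becomes ~((True | cache)) = False.
Case door = False: the conjunct door is False.
Both cases fail — unsatisfiable.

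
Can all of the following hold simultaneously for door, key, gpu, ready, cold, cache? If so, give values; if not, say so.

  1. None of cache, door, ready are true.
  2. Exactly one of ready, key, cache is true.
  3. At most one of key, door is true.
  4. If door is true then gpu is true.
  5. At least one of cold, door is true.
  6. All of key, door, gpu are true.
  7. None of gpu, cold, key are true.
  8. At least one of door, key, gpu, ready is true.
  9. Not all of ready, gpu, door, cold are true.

Unsatisfiable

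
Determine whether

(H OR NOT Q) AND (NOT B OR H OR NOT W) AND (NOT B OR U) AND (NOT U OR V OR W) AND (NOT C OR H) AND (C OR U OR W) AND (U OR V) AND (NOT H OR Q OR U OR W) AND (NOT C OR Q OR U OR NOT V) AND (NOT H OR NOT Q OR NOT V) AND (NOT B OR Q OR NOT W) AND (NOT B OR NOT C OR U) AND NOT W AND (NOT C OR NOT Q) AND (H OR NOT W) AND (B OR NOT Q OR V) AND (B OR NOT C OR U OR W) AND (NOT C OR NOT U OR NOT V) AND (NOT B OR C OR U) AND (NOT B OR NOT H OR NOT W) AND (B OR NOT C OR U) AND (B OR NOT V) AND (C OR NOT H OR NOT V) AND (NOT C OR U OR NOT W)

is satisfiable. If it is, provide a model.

Unit clause (NOT W) forces W = False.
Try Q = True:
  (H OR NOT Q) forces H = True.
  (NOT H OR NOT Q OR NOT V) forces V = False.
  (NOT U OR V OR W) forces U = False.
  clause (U OR V) is falsified — backtrack.
So Q = False.
Try C = True:
  (NOT C OR H) forces H = True.
  (NOT H OR Q OR U OR W) forces U = True.
  (NOT U OR V OR W) forces V = True.
  clause (NOT C OR NOT U OR NOT V) is falsified — backtrack.
So C = False.
  then (C OR U OR W) forces U = True.
  then (NOT U OR V OR W) forces V = True.
  then (B OR NOT V) forces B = True.
  then (C OR NOT H OR NOT V) forces H = False.
All clauses satisfied.

Q=F, C=F, W=F, B=T, H=F, V=T, U=T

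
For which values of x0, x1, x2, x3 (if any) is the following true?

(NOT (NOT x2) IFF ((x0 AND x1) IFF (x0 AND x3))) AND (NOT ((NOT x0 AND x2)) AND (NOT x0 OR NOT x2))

x0 = True; x1 = False; x2 = False; x3 = True

  NOT (NOT x2) IFF ((x0 AND x1) IFF (x0 AND x3)) = True
    NOT (NOT x2) = False
      NOT x2 = True
    (x0 AND x1) IFF (x0 AND x3) = False
      x0 AND x1 = False
      x0 AND x3 = True
  NOT ((NOT x0 AND x2)) AND (NOT x0 OR NOT x2) = True
    NOT ((NOT x0 AND x2)) = True
      NOT x0 AND x2 = False
        NOT x0 = False
    NOT x0 OR NOT x2 = True
      NOT x0 = False
      NOT x2 = True
Both conjuncts True, so the formula holds.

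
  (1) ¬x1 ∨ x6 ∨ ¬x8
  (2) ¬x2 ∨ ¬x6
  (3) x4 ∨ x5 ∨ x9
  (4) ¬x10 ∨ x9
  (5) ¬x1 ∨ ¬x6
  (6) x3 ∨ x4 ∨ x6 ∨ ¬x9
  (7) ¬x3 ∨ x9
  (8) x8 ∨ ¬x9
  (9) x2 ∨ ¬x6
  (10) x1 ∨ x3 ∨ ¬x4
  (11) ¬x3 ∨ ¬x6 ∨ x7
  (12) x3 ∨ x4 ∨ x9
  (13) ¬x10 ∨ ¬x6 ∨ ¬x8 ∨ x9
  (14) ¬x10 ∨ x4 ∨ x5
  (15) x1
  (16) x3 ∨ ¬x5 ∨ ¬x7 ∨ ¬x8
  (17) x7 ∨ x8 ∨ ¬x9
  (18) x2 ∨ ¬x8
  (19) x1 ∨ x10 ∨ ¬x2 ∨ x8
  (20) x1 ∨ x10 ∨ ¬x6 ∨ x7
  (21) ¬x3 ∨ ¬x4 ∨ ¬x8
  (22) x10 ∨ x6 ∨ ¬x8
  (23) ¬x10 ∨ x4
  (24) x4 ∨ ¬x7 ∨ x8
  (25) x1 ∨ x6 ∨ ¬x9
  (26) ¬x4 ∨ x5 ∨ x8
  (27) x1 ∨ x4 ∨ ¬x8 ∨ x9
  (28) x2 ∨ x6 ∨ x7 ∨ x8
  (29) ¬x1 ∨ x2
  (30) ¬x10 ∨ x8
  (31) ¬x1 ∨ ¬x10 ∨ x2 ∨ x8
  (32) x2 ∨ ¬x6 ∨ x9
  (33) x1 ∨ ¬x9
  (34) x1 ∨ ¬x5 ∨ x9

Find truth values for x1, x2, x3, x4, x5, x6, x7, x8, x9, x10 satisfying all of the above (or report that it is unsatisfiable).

Unit clause (x1) forces x1 = True.
In (¬x1 ∨ x2) only x2 is left, so x2 = True.
In (¬x2 ∨ ¬x6) only ¬x6 is left, so x6 = False.
In (¬x1 ∨ x6 ∨ ¬x8) only ¬x8 is left, so x8 = False.
In (x8 ∨ ¬x9) only ¬x9 is left, so x9 = False.
In (¬x10 ∨ x8) only ¬x10 is left, so x10 = False.
In (¬x3 ∨ x9) only ¬x3 is left, so x3 = False.
In (x3 ∨ x4 ∨ x9) only x4 is left, so x4 = True.
In (¬x4 ∨ x5 ∨ x8) only x5 is left, so x5 = True.
Set x7 = False.
All clauses satisfied.

x1: True; x2: True; x3: False; x4: True; x5: True; x6: False; x7: False; x8: False; x9: False; x10: False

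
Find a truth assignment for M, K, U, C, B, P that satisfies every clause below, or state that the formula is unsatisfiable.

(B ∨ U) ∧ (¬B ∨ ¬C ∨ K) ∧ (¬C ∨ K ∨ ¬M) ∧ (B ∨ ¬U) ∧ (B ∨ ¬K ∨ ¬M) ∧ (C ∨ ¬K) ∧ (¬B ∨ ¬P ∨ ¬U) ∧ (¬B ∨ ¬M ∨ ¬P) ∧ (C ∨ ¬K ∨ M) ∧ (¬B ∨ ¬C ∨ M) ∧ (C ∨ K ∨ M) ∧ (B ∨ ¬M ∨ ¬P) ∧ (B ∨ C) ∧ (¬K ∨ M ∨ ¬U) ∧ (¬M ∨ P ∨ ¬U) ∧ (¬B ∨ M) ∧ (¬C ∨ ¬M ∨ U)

M = True, K = False, U = False, C = False, B = True, P = False

Set M = True.
Set K = False.
  then (¬C ∨ K ∨ ¬M) forces C = False.
  then (B ∨ C) forces B = True.
  then (¬B ∨ ¬M ∨ ¬P) forces P = False.
  then (¬M ∨ P ∨ ¬U) forces U = False.
All clauses satisfied.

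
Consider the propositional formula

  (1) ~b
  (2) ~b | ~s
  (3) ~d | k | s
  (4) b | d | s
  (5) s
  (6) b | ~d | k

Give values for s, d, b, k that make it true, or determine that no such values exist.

Unit clause (~b) forces b = False.
Unit clause (s) forces s = True.
Set d = False.
Set k = False.
Check each clause:
  (~b): ~b holds.
  (~b | ~s): ~b holds.
  (~d | k | s): ~d holds.
  (b | d | s): s holds.
  (s): s holds.
  (b | ~d | k): ~d holds.
All clauses satisfied.

s = True, d = False, b = False, k = False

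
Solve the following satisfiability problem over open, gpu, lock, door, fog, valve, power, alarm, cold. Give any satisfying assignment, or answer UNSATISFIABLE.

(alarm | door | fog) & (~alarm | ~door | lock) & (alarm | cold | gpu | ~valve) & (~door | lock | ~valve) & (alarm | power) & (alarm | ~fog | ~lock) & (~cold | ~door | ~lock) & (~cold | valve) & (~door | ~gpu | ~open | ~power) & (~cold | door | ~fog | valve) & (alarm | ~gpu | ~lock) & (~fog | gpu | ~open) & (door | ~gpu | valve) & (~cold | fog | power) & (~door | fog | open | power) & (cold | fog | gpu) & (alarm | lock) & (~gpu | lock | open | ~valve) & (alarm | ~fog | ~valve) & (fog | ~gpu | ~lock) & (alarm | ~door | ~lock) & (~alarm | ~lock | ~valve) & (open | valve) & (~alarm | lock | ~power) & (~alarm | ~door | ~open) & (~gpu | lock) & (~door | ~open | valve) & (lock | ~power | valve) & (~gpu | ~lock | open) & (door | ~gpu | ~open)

Set open = False.
  then (open | valve) forces valve = True.
Try gpu = True:
  (~gpu | lock | open | ~valve) forces lock = True.
  clause (~gpu | ~lock | open) is falsified — backtrack.
So gpu = False.
Set lock = False.
  then (~door | lock | ~valve) forces door = False.
  then (alarm | lock) forces alarm = True.
  then (~alarm | lock | ~power) forces power = False.
Set fog = True.
Set cold = True.
All clauses satisfied.

open = False, gpu = False, lock = False, door = False, fog = True, valve = True, power = False, alarm = True, cold = True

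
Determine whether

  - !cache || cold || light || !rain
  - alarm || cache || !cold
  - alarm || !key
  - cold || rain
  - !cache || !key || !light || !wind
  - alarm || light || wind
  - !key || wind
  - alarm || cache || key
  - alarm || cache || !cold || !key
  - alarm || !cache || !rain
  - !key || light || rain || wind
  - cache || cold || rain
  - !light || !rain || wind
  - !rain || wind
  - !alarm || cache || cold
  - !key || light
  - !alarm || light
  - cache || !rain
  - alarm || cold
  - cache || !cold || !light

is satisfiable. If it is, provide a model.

cache = True; rain = False; light = False; cold = True; alarm = False; key = False; wind = True

Set cache = True.
Set rain = False.
  then (cold || rain) forces cold = True.
Set light = False.
  then (!key || light) forces key = False.
  then (!alarm || light) forces alarm = False.
  then (alarm || light || wind) forces wind = True.
All clauses satisfied.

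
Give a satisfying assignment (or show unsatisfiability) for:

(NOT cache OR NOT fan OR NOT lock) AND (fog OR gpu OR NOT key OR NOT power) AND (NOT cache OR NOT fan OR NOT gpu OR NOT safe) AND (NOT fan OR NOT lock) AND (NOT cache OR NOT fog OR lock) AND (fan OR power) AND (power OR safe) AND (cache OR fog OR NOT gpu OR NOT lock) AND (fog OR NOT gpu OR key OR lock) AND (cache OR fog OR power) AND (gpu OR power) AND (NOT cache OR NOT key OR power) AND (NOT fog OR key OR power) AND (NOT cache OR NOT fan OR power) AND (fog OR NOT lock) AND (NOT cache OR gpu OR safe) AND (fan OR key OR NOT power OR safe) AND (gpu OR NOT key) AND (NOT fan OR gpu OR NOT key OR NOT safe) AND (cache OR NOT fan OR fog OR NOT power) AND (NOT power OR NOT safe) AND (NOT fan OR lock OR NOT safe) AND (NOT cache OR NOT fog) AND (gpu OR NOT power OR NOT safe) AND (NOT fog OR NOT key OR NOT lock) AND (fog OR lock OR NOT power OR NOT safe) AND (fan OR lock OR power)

Set fog = True.
  then (NOT cache OR NOT fog) forces cache = False.
Try power = False:
  (fan OR power) forces fan = True.
  (NOT fan OR NOT lock) forces lock = False.
  (power OR safe) forces safe = True.
  clause (NOT fan OR lock OR NOT safe) is falsified — backtrack.
So power = True.
  then (NOT power OR NOT safe) forces safe = False.
Set fan = True.
  then (NOT fan OR NOT lock) forces lock = False.
Set key = False.
Set gpu = True.
All clauses satisfied.

fog=T, power=T, fan=T, key=F, cache=F, safe=F, lock=F, gpu=T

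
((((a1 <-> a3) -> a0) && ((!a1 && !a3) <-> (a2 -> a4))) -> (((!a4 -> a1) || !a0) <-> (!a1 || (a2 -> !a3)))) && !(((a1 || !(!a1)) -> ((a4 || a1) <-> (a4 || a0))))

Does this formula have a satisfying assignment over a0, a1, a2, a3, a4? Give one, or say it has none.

a0=F; a1=T; a2=F; a3=T; a4=F

  (((a1 <-> a3) -> a0) && ((!a1 && !a3) <-> (a2 -> a4))) -> (((!a4 -> a1) || !a0) <-> (!a1 || (a2 -> !a3))) = True
    ((a1 <-> a3) -> a0) && ((!a1 && !a3) <-> (a2 -> a4)) = False
      (a1 <-> a3) -> a0 = False
        a1 <-> a3 = True
      (!a1 && !a3) <-> (a2 -> a4) = False
        !a1 && !a3 = False
          !a1 = False
          !a3 = False
        a2 -> a4 = True
    ((!a4 -> a1) || !a0) <-> (!a1 || (a2 -> !a3)) = True
      (!a4 -> a1) || !a0 = True
        !a4 -> a1 = True
          !a4 = True
        !a0 = True
      !a1 || (a2 -> !a3) = True
        !a1 = False
        a2 -> !a3 = True
          !a3 = False
  !(((a1 || !(!a1)) -> ((a4 || a1) <-> (a4 || a0)))) = True
    (a1 || !(!a1)) -> ((a4 || a1) <-> (a4 || a0)) = False
      a1 || !(!a1) = True
        !(!a1) = True
          !a1 = False
      (a4 || a1) <-> (a4 || a0) = False
        a4 || a1 = True
        a4 || a0 = False
Both conjuncts True, so the formula holds.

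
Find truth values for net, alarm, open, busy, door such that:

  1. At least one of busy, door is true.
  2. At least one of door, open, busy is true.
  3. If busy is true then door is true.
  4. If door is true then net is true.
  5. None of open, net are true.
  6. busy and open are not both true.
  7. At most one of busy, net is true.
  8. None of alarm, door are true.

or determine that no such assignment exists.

Case door = True:
  Constraint (8) is violated (door=T) — contradiction.
Case door = False:
  (1) with door=F forces busy = True.
  Constraint (3) is violated (busy=T, door=F) — contradiction.
Both cases fail — unsatisfiable.

Unsatisfiable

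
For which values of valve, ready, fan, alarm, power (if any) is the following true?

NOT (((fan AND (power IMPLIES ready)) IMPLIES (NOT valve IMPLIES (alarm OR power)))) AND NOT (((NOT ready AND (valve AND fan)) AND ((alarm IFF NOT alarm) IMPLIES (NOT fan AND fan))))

valve=F, ready=T, fan=T, alarm=F, power=F

  NOT (((fan AND (power IMPLIES ready)) IMPLIES (NOT valve IMPLIES (alarm OR power)))) = True
    (fan AND (power IMPLIES ready)) IMPLIES (NOT valve IMPLIES (alarm OR power)) = False
      fan AND (power IMPLIES ready) = True
        power IMPLIES ready = True
      NOT valve IMPLIES (alarm OR power) = False
        NOT valve = True
        alarm OR power = False
  NOT (((NOT ready AND (valve AND fan)) AND ((alarm IFF NOT alarm) IMPLIES (NOT fan AND fan)))) = True
    (NOT ready AND (valve AND fan)) AND ((alarm IFF NOT alarm) IMPLIES (NOT fan AND fan)) = False
      NOT ready AND (valve AND fan) = False
        NOT ready = False
        valve AND fan = False
      (alarm IFF NOT alarm) IMPLIES (NOT fan AND fan) = True
        alarm IFF NOT alarm = False
          NOT alarm = True
        NOT fan AND fan = False
          NOT fan = False
Both conjuncts True, so the formula holds.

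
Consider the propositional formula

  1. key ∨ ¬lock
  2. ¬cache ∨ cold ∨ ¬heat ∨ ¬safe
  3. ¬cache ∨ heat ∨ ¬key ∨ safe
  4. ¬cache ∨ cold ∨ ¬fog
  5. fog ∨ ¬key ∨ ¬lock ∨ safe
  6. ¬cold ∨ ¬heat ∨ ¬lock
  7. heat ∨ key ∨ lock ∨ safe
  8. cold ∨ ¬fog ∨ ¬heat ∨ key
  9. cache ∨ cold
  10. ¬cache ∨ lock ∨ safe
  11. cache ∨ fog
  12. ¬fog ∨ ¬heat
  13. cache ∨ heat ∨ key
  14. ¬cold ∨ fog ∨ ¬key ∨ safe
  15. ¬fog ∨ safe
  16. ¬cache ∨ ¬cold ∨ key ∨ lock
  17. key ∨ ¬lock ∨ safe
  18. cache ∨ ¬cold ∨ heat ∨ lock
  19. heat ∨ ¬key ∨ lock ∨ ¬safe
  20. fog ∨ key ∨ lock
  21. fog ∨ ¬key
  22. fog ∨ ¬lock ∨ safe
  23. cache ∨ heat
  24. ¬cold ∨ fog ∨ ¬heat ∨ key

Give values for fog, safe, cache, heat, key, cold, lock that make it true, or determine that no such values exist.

Try fog = False:
  (cache ∨ fog) forces cache = True.
  (fog ∨ ¬key) forces key = False.
  (key ∨ ¬lock) forces lock = False.
  clause (fog ∨ key ∨ lock) is falsified — backtrack.
So fog = True.
  then (¬fog ∨ ¬heat) forces heat = False.
  then (¬fog ∨ safe) forces safe = True.
  then (cache ∨ heat) forces cache = True.
  then (¬cache ∨ cold ∨ ¬fog) forces cold = True.
Set key = True.
  then (heat ∨ ¬key ∨ lock ∨ ¬safe) forces lock = True.
All clauses satisfied.

fog = True; safe = True; cache = True; heat = False; key = True; cold = True; lock = True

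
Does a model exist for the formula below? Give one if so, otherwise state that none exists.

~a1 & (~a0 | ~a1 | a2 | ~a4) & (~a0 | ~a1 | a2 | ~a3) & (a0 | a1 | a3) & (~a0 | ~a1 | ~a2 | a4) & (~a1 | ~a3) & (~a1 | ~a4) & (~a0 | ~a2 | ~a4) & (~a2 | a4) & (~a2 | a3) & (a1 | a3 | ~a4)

a0 = False, a1 = False, a2 = False, a3 = True, a4 = True

Unit clause (~a1) forces a1 = False.
Set a0 = False.
  then (a0 | a1 | a3) forces a3 = True.
Set a2 = False.
Set a4 = True.
All clauses satisfied.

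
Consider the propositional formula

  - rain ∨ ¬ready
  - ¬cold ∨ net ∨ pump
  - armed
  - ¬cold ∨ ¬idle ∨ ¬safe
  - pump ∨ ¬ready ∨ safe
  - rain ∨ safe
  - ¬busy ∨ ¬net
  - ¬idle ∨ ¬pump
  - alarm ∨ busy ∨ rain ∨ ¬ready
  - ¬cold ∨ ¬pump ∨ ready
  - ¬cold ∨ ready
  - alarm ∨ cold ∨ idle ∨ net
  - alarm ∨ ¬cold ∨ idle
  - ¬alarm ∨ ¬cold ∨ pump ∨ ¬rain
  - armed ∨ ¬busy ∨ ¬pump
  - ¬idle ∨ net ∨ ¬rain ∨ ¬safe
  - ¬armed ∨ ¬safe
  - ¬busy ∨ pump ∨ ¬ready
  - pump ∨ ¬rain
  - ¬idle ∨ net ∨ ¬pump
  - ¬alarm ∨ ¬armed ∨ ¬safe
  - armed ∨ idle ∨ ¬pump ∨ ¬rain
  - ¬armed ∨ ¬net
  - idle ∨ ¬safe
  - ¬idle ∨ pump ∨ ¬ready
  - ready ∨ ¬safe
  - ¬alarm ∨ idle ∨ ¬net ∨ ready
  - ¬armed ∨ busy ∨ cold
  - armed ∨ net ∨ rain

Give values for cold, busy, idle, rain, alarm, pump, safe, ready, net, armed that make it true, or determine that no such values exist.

Unit clause (armed) forces armed = True.
In (¬armed ∨ ¬safe) only ¬safe is left, so safe = False.
In (¬armed ∨ ¬net) only ¬net is left, so net = False.
In (rain ∨ safe) only rain is left, so rain = True.
In (pump ∨ ¬rain) only pump is left, so pump = True.
In (¬idle ∨ net ∨ ¬pump) only ¬idle is left, so idle = False.
Set cold = True.
  then (¬cold ∨ ¬pump ∨ ready) forces ready = True.
  then (alarm ∨ ¬cold ∨ idle) forces alarm = True.
Set busy = False.
All clauses satisfied.

cold: True; busy: False; idle: False; rain: True; alarm: True; pump: True; safe: False; ready: True; net: False; armed: True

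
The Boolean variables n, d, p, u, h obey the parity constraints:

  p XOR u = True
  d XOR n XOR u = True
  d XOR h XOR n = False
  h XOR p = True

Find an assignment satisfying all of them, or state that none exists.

No satisfying assignment exists.

Adding constraints 1, 2, 3, 4 mod 2: every variable appears an even number of times on the left, so the left side is 0.
But the right sides sum to 1 (mod 2). 0 ≠ 1 — the system is inconsistent.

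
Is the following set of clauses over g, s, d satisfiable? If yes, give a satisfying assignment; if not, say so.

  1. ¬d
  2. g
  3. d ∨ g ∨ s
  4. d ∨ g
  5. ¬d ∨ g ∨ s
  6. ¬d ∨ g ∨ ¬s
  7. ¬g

Case g = True:
  Clause (¬g) is falsified — contradiction.
Case g = False:
  Clause (g) is falsified — contradiction.
Both cases fail, so the formula is unsatisfiable.

Unsatisfiable — no assignment works.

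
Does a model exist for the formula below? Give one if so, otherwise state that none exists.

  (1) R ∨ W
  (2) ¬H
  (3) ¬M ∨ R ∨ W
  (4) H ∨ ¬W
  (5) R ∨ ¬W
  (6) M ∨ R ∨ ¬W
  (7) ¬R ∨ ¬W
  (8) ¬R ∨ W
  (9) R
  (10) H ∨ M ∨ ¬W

UNSATISFIABLE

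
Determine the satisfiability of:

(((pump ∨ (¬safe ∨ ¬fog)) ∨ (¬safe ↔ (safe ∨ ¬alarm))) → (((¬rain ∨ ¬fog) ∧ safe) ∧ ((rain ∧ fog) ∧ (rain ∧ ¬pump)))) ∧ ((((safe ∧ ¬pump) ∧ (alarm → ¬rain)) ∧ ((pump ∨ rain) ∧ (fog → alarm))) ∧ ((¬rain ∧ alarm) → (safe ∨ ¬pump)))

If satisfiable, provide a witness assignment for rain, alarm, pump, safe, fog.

Unsatisfiable — no assignment works.

Case safe = True: the formula simplifies to ((pump ∨ ¬fog) → ((¬rain ∨ ¬fog) ∧ ((rain ∧ fog) ∧ (rain ∧ ¬pump)))) ∧ ((¬pump ∧ (alarm → ¬rain)) ∧ ((pump ∨ rain) ∧ (fog → alarm))).
  pump = True: the conjunct (pump ∨ ¬fog) → ((¬rain ∨ ¬fog) ∧ ((rain ∧ fog) ∧ (rain ∧ ¬pump))) becomes (True ∨ ¬fog) → ((¬rain ∨ ¬fog) ∧ False) = False.
  pump = False: simplifies to (¬fog → ((¬rain ∨ ¬fog) ∧ ((rain ∧ fog) ∧ rain))) ∧ ((alarm → ¬rain) ∧ (rain ∧ (fog → alarm))).
    fog = True: simplifies to (alarm → ¬rain) ∧ (rain ∧ alarm).
      rain = True: simplifies to ¬alarm ∧ alarm.
        alarm = True: the conjunct ¬alarm is False.
        alarm = False: the conjunct alarm is False.
      rain = False: the conjunct rain is False.
    fog = False: the conjunct ¬fog → ((¬rain ∨ ¬fog) ∧ ((rain ∧ fog) ∧ rain)) becomes ¬False → (True ∧ False) = False.
Case safe = False: the conjunct ((pump ∨ (¬safe ∨ ¬fog)) ∨ (¬safe ↔ (safe ∨ ¬alarm))) → (((¬rain ∨ ¬fog) ∧ safe) ∧ ((rain ∧ fog) ∧ (rain ∧ ¬pump))) becomes (True ∨ ¬alarm) → (False ∧ ((rain ∧ fog) ∧ (rain ∧ ¬pump))) = False.
Both cases fail — unsatisfiable.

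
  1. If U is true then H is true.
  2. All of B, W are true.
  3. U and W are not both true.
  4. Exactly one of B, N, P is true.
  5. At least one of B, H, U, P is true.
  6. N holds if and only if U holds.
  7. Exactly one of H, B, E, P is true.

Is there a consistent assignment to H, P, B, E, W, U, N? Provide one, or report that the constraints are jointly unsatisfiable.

H = False, P = False, B = True, E = False, W = True, U = False, N = False

  (1) U=F ⇒ H: vacuous ✓
  (2) {B, W}: all 2 true ✓
  (3) U=F, W=T — not both ✓
  (4) {B, N, P}: 1 true — exactly one ✓
  (5) {B, H, U, P}: 1 true — at least one ✓
  (6) N=F, U=F — same ✓
  (7) {H, B, E, P}: 1 true — exactly one ✓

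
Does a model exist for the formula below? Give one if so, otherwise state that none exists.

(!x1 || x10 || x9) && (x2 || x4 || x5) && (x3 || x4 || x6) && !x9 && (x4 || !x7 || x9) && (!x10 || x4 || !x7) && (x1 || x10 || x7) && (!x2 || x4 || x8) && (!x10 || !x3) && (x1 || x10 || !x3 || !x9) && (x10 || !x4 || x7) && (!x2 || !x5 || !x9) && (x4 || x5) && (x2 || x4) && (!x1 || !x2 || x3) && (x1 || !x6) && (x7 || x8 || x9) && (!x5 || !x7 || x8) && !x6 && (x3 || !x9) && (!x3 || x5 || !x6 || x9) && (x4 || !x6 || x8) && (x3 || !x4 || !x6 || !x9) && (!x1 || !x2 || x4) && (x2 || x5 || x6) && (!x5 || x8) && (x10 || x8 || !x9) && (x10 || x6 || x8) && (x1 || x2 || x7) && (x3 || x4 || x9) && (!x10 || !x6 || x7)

x1=F, x2=T, x3=T, x4=T, x5=F, x6=F, x7=T, x8=T, x9=F, x10=F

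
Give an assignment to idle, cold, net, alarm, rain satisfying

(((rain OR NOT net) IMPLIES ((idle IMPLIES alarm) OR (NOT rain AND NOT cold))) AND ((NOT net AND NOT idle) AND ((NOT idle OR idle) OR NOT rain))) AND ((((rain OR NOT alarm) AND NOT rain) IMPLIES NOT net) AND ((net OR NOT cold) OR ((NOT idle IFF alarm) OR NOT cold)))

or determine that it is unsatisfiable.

idle=F; cold=T; net=F; alarm=T; rain=T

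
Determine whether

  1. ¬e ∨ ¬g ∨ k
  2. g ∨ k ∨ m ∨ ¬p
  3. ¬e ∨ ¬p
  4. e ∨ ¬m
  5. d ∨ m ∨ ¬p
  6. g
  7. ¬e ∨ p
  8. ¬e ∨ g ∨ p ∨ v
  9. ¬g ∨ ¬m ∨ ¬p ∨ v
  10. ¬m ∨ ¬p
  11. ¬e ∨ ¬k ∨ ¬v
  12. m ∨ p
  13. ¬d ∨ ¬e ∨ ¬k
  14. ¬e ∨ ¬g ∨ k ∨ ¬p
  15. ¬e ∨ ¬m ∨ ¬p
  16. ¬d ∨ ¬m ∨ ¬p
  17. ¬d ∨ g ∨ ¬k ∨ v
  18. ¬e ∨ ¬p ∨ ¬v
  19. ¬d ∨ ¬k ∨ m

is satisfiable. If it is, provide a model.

k = False; d = True; g = True; e = False; m = False; p = True; v = True

Unit clause (g) forces g = True.
Set k = False.
  then (¬e ∨ ¬g ∨ k) forces e = False.
  then (e ∨ ¬m) forces m = False.
  then (m ∨ p) forces p = True.
  then (d ∨ m ∨ ¬p) forces d = True.
Set v = True.
All clauses satisfied.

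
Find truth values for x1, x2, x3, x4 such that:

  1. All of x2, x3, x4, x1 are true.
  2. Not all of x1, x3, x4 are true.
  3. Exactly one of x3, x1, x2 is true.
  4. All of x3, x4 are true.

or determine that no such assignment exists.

UNSATISFIABLE

Case x1 = True:
  (1) forces x2 = True.
  Constraint (3) is violated (x1=T, x2=T) — contradiction.
Case x1 = False:
  Constraint (1) is violated (x1=F) — contradiction.
Both cases fail — unsatisfiable.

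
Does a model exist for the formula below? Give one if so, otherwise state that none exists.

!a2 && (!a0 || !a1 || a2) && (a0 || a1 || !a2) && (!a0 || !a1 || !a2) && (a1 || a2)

Unit clause (!a2) forces a2 = False.
In (a1 || a2) only a1 is left, so a1 = True.
In (!a0 || !a1 || a2) only !a0 is left, so a0 = False.
Check each clause:
  (!a2): !a2 holds.
  (!a0 || !a1 || a2): !a0 holds.
  (a0 || a1 || !a2): a1 holds.
  (!a0 || !a1 || !a2): !a0 holds.
  (a1 || a2): a1 holds.
All clauses satisfied.

a0: False, a1: True, a2: False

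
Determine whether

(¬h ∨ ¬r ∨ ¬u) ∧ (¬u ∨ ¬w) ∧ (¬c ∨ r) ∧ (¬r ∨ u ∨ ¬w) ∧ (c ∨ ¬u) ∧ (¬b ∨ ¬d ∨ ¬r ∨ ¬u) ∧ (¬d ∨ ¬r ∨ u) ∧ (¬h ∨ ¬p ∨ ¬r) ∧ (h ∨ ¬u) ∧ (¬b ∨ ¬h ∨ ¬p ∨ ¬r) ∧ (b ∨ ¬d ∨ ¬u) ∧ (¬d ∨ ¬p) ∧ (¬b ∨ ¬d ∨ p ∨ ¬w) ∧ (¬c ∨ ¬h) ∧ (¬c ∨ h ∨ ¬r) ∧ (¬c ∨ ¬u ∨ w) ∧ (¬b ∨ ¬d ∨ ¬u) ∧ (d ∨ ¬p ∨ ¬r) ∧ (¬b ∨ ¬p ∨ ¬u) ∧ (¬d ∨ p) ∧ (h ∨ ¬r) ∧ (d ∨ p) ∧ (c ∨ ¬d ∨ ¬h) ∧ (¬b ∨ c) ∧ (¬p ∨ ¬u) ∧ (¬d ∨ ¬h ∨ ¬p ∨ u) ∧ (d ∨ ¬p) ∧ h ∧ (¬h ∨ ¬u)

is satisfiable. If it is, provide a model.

Case p = True:
  (¬d ∨ ¬p) forces d = False.
  Clause (d ∨ ¬p) is falsified — contradiction.
Case p = False:
  (¬d ∨ p) forces d = False.
  Clause (d ∨ p) is falsified — contradiction.
Both cases fail, so the formula is unsatisfiable.

Unsatisfiable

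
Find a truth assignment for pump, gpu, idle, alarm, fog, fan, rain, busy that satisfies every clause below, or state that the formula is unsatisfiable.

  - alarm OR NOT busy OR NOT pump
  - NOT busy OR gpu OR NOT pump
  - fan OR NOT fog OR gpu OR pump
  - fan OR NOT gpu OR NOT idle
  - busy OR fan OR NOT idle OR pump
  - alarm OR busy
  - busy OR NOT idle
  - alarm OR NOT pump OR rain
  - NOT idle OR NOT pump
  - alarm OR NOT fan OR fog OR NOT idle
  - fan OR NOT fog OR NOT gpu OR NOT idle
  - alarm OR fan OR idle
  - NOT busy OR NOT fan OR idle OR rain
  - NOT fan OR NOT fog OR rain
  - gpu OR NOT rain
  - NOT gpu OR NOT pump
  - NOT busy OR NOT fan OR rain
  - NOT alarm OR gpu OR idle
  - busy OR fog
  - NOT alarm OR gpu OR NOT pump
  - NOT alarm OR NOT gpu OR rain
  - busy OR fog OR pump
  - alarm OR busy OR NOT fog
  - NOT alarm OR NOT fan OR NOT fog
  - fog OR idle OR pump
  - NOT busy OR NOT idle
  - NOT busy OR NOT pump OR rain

pump = False, gpu = True, idle = False, alarm = True, fog = True, fan = False, rain = True, busy = True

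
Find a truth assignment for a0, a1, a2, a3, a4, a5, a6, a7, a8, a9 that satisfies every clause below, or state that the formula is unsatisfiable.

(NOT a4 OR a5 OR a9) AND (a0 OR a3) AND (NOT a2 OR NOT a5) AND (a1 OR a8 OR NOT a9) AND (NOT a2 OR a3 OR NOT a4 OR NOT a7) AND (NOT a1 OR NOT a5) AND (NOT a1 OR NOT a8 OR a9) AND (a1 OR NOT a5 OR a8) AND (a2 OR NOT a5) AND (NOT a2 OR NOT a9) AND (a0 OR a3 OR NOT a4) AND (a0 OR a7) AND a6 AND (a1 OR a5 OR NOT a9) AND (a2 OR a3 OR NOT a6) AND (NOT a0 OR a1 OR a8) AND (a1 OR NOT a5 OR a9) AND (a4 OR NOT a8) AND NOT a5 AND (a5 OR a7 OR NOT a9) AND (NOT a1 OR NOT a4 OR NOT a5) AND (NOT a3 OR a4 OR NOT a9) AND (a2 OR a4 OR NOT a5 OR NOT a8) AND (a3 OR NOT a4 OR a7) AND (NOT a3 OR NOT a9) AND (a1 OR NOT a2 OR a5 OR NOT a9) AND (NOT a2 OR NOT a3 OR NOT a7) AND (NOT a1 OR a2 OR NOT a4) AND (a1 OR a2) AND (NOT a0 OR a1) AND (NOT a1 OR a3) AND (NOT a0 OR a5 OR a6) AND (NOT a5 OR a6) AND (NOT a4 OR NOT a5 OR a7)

a0: True; a1: True; a2: True; a3: True; a4: False; a5: False; a6: True; a7: False; a8: False; a9: False

Unit clause (a6) forces a6 = True.
Unit clause (NOT a5) forces a5 = False.
Set a0 = True.
  then (NOT a0 OR a1) forces a1 = True.
  then (NOT a1 OR a3) forces a3 = True.
  then (NOT a3 OR NOT a9) forces a9 = False.
  then (NOT a4 OR a5 OR a9) forces a4 = False.
  then (NOT a1 OR NOT a8 OR a9) forces a8 = False.
Set a2 = True.
  then (NOT a2 OR NOT a3 OR NOT a7) forces a7 = False.
All clauses satisfied.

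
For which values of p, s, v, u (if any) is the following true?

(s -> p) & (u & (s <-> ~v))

p: False, s: False, v: True, u: True

  s -> p = True
  u & (s <-> ~v) = True
    s <-> ~v = True
      ~v = False
Both conjuncts True, so the formula holds.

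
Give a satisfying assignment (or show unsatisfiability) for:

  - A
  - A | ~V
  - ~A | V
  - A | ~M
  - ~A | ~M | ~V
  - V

M: False; A: True; V: True

Unit clause (A) forces A = True.
In (~A | V) only V is left, so V = True.
In (~A | ~M | ~V) only ~M is left, so M = False.
Check each clause:
  (A): A holds.
  (A | ~V): A holds.
  (~A | V): V holds.
  (A | ~M): A holds.
  (~A | ~M | ~V): ~M holds.
  (V): V holds.
All clauses satisfied.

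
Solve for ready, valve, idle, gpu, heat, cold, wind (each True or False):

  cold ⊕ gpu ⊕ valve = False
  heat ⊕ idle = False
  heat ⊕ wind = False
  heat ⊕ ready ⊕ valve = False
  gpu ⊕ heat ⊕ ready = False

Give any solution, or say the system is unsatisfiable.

ready=F; valve=T; idle=T; gpu=T; heat=T; cold=F; wind=T

cold ⊕ gpu ⊕ valve = F ⊕ T ⊕ T = False ✓
heat ⊕ idle = T ⊕ T = False ✓
heat ⊕ wind = T ⊕ T = False ✓
heat ⊕ ready ⊕ valve = T ⊕ F ⊕ T = False ✓
gpu ⊕ heat ⊕ ready = T ⊕ T ⊕ F = False ✓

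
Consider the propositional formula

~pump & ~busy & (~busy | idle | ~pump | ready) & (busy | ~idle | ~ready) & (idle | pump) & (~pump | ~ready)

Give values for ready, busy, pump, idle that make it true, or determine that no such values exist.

Unit clause (~pump) forces pump = False.
Unit clause (~busy) forces busy = False.
In (idle | pump) only idle is left, so idle = True.
In (busy | ~idle | ~ready) only ~ready is left, so ready = False.
Check each clause:
  (~pump): ~pump holds.
  (~busy): ~busy holds.
  (~busy | idle | ~pump | ready): ~busy holds.
  (busy | ~idle | ~ready): ~ready holds.
  (idle | pump): idle holds.
  (~pump | ~ready): ~pump holds.
All clauses satisfied.

ready = False, busy = False, pump = False, idle = True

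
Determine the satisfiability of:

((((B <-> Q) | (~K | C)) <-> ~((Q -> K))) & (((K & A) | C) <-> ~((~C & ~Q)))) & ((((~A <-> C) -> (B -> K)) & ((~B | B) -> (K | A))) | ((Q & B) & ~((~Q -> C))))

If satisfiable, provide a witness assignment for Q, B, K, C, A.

Q=T; B=F; K=T; C=F; A=T

  (((B <-> Q) | (~K | C)) <-> ~((Q -> K))) & (((K & A) | C) <-> ~((~C & ~Q))) = True
    ((B <-> Q) | (~K | C)) <-> ~((Q -> K)) = True
      (B <-> Q) | (~K | C) = False
        B <-> Q = False
        ~K | C = False
          ~K = False
      ~((Q -> K)) = False
        Q -> K = True
    ((K & A) | C) <-> ~((~C & ~Q)) = True
      (K & A) | C = True
        K & A = True
      ~((~C & ~Q)) = True
        ~C & ~Q = False
          ~C = True
          ~Q = False
  (((~A <-> C) -> (B -> K)) & ((~B | B) -> (K | A))) | ((Q & B) & ~((~Q -> C))) = True
    ((~A <-> C) -> (B -> K)) & ((~B | B) -> (K | A)) = True
      (~A <-> C) -> (B -> K) = True
        ~A <-> C = True
          ~A = False
        B -> K = True
      (~B | B) -> (K | A) = True
        ~B | B = True
          ~B = True
        K | A = True
    (Q & B) & ~((~Q -> C)) = False
      Q & B = False
      ~((~Q -> C)) = False
        ~Q -> C = True
          ~Q = False
Both conjuncts True, so the formula holds.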